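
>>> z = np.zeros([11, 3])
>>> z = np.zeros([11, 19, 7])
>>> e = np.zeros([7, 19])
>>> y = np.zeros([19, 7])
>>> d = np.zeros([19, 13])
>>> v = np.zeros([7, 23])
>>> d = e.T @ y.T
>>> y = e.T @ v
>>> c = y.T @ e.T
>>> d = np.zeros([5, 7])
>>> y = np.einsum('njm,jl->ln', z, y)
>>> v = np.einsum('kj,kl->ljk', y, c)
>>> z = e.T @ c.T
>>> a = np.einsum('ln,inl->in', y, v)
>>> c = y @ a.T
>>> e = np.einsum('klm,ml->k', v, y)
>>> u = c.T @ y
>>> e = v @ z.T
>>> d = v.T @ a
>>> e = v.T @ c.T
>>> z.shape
(19, 23)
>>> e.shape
(23, 11, 23)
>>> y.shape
(23, 11)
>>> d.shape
(23, 11, 11)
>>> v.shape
(7, 11, 23)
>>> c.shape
(23, 7)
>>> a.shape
(7, 11)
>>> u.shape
(7, 11)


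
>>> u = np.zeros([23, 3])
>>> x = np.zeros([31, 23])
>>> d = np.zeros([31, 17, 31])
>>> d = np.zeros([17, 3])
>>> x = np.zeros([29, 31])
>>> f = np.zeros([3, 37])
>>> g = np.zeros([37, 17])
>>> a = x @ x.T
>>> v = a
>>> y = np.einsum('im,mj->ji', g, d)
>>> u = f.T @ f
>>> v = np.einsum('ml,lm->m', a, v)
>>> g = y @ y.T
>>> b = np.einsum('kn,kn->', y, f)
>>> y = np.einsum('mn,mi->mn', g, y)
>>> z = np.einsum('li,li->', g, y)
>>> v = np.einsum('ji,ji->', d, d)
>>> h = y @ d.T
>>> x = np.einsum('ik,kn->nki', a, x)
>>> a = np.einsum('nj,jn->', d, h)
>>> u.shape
(37, 37)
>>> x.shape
(31, 29, 29)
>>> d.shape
(17, 3)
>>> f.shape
(3, 37)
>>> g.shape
(3, 3)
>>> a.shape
()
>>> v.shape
()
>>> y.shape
(3, 3)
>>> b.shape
()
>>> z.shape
()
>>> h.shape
(3, 17)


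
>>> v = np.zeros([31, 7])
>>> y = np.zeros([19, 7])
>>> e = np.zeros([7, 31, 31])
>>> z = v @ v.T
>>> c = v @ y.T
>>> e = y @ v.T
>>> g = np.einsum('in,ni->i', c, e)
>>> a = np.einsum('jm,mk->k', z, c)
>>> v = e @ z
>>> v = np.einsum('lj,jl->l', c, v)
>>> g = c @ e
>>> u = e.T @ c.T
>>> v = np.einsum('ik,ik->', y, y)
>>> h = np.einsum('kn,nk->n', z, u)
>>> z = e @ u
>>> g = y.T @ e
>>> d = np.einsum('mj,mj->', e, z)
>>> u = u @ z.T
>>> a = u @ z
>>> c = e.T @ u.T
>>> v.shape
()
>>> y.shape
(19, 7)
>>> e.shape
(19, 31)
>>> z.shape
(19, 31)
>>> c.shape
(31, 31)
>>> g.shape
(7, 31)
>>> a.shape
(31, 31)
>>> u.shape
(31, 19)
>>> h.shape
(31,)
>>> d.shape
()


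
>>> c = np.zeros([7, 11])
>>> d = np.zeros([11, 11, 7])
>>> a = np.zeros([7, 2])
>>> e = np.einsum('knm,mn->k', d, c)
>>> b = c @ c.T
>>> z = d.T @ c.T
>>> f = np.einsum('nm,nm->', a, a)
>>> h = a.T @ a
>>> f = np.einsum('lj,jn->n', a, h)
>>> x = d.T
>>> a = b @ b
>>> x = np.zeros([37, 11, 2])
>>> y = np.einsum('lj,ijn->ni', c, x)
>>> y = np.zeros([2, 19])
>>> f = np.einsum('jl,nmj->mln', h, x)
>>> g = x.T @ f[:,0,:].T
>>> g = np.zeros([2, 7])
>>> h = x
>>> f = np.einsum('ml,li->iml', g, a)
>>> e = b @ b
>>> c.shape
(7, 11)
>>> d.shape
(11, 11, 7)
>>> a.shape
(7, 7)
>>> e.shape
(7, 7)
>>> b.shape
(7, 7)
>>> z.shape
(7, 11, 7)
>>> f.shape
(7, 2, 7)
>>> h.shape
(37, 11, 2)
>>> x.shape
(37, 11, 2)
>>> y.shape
(2, 19)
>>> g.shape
(2, 7)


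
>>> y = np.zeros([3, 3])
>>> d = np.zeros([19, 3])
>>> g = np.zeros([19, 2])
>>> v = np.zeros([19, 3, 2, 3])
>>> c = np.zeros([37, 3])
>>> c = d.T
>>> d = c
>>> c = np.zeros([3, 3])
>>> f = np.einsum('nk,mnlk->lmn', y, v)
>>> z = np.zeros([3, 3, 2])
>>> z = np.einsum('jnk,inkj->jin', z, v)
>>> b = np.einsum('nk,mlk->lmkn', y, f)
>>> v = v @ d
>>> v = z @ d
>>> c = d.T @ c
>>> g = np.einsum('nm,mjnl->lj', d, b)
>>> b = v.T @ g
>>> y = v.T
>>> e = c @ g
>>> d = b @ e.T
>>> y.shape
(19, 19, 3)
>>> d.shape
(19, 19, 19)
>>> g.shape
(3, 2)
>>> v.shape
(3, 19, 19)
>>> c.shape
(19, 3)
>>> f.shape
(2, 19, 3)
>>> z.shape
(3, 19, 3)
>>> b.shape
(19, 19, 2)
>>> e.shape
(19, 2)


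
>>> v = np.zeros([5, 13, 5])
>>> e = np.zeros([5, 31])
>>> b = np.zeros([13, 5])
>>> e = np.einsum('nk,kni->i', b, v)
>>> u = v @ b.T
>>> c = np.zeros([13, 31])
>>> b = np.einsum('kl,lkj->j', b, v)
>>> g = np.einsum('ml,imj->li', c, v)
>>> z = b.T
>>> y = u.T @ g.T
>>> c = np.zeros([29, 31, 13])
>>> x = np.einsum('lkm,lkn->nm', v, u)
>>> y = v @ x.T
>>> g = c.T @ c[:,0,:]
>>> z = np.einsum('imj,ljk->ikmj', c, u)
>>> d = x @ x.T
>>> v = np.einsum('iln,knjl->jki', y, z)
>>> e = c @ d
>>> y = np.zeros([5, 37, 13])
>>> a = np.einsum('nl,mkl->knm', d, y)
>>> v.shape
(31, 29, 5)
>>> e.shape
(29, 31, 13)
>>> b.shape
(5,)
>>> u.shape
(5, 13, 13)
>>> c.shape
(29, 31, 13)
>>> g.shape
(13, 31, 13)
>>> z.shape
(29, 13, 31, 13)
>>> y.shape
(5, 37, 13)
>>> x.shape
(13, 5)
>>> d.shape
(13, 13)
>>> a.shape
(37, 13, 5)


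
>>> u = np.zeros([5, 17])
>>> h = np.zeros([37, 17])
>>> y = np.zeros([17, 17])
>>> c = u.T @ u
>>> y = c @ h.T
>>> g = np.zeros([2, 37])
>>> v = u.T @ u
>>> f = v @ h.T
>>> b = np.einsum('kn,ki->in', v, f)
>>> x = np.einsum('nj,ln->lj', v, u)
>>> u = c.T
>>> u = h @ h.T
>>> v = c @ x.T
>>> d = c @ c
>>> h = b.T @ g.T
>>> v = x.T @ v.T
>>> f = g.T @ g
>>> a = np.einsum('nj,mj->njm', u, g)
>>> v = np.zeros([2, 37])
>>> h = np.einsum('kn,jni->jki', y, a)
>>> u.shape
(37, 37)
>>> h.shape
(37, 17, 2)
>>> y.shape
(17, 37)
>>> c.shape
(17, 17)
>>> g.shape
(2, 37)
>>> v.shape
(2, 37)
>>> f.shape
(37, 37)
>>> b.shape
(37, 17)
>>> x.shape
(5, 17)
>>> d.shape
(17, 17)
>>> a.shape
(37, 37, 2)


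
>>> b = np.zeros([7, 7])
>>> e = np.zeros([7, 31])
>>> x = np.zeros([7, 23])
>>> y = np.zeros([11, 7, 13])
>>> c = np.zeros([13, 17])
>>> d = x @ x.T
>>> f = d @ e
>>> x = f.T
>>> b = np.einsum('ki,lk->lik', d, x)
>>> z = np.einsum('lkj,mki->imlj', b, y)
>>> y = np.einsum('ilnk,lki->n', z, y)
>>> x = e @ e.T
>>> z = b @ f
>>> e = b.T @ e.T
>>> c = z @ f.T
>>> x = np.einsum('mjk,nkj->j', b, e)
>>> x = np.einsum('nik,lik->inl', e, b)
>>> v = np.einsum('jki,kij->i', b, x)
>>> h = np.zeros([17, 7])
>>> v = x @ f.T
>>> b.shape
(31, 7, 7)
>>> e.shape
(7, 7, 7)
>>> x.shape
(7, 7, 31)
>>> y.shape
(31,)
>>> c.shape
(31, 7, 7)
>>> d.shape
(7, 7)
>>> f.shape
(7, 31)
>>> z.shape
(31, 7, 31)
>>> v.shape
(7, 7, 7)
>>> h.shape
(17, 7)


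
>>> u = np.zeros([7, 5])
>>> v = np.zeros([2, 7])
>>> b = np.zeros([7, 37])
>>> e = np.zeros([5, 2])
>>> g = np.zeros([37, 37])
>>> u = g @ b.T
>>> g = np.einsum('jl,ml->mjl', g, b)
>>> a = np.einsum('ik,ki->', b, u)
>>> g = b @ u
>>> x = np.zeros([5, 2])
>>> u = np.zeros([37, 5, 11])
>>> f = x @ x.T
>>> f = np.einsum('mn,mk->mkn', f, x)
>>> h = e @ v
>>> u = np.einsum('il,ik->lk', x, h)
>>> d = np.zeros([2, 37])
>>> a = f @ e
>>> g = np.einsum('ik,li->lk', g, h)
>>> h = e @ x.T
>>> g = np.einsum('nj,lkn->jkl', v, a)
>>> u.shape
(2, 7)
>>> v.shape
(2, 7)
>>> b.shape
(7, 37)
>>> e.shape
(5, 2)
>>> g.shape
(7, 2, 5)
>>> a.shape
(5, 2, 2)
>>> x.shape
(5, 2)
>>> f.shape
(5, 2, 5)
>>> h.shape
(5, 5)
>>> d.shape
(2, 37)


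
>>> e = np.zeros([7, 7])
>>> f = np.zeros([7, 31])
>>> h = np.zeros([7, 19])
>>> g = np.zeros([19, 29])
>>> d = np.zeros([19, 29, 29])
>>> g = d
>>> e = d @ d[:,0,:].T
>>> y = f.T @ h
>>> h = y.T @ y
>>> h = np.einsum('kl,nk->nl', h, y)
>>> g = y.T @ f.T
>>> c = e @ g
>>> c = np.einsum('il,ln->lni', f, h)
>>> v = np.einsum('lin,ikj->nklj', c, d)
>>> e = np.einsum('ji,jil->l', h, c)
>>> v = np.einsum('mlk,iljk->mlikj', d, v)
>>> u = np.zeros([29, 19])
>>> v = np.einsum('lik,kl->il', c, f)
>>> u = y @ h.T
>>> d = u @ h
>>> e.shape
(7,)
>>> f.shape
(7, 31)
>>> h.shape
(31, 19)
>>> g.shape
(19, 7)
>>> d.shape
(31, 19)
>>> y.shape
(31, 19)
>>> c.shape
(31, 19, 7)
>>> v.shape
(19, 31)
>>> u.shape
(31, 31)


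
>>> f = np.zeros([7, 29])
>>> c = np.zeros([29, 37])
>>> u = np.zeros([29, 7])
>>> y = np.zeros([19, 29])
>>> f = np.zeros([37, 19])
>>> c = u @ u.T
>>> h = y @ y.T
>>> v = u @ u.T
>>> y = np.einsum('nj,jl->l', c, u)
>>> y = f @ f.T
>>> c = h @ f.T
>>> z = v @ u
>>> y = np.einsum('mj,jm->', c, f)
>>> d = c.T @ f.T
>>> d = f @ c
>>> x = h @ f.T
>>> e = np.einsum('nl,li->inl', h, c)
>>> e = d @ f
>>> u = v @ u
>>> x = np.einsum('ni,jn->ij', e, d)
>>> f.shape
(37, 19)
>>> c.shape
(19, 37)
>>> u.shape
(29, 7)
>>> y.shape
()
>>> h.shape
(19, 19)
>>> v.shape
(29, 29)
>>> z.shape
(29, 7)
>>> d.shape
(37, 37)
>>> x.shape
(19, 37)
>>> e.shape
(37, 19)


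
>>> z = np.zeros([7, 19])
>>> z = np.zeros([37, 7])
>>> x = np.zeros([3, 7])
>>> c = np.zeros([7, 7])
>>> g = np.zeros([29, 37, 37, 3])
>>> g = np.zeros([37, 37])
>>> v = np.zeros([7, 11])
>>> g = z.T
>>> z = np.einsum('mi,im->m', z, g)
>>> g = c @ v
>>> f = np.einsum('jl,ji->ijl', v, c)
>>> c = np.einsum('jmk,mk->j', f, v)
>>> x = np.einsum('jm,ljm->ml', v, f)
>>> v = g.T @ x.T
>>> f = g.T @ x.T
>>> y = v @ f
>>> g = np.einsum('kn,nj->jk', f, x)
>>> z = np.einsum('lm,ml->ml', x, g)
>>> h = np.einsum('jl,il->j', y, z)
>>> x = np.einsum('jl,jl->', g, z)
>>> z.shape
(7, 11)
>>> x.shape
()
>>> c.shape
(7,)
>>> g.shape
(7, 11)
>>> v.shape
(11, 11)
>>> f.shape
(11, 11)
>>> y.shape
(11, 11)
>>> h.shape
(11,)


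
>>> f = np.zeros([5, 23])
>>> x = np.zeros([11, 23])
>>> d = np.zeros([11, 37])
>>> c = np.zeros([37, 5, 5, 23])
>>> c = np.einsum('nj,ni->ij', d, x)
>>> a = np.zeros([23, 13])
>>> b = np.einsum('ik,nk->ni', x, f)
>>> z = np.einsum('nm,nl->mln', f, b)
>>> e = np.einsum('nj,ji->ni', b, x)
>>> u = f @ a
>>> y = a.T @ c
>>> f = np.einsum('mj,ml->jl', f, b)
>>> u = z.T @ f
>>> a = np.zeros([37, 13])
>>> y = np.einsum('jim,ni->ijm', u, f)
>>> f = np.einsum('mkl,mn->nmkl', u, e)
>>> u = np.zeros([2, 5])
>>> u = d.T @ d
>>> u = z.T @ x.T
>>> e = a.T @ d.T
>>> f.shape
(23, 5, 11, 11)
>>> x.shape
(11, 23)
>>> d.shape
(11, 37)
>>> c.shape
(23, 37)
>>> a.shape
(37, 13)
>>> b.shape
(5, 11)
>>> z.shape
(23, 11, 5)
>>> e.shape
(13, 11)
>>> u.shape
(5, 11, 11)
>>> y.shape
(11, 5, 11)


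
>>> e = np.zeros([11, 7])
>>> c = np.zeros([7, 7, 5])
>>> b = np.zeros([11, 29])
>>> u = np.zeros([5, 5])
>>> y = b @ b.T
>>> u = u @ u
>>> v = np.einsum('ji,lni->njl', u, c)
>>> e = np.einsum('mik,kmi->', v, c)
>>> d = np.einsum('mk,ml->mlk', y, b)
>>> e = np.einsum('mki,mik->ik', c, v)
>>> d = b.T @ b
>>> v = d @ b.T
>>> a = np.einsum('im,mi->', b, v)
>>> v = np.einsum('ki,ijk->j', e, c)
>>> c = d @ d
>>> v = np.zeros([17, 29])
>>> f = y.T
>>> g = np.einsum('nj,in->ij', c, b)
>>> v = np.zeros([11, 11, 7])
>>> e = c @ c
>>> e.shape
(29, 29)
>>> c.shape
(29, 29)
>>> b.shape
(11, 29)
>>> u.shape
(5, 5)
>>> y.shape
(11, 11)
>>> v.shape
(11, 11, 7)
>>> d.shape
(29, 29)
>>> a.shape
()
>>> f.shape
(11, 11)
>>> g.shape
(11, 29)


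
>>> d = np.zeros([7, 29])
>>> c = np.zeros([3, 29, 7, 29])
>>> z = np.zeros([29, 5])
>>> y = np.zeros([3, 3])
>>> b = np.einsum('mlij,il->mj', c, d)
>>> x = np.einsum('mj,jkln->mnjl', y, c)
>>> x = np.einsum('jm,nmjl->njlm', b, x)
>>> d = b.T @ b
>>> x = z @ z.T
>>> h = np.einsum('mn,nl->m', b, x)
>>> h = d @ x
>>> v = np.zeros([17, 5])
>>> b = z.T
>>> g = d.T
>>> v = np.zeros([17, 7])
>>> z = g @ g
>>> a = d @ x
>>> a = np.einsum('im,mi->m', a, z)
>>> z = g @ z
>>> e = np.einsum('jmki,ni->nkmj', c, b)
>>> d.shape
(29, 29)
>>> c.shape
(3, 29, 7, 29)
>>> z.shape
(29, 29)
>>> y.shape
(3, 3)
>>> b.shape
(5, 29)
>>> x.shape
(29, 29)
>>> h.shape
(29, 29)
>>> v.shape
(17, 7)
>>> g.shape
(29, 29)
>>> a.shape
(29,)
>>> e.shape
(5, 7, 29, 3)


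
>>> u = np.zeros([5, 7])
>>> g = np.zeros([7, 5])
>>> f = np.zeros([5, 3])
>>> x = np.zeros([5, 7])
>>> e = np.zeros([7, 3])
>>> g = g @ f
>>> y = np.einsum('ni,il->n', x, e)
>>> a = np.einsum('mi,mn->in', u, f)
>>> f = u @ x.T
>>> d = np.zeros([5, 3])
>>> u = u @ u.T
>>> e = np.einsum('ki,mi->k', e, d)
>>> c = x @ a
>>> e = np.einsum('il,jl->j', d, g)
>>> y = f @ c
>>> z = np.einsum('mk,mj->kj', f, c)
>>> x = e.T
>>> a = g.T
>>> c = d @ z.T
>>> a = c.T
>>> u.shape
(5, 5)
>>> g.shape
(7, 3)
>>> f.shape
(5, 5)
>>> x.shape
(7,)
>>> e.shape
(7,)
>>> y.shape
(5, 3)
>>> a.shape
(5, 5)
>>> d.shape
(5, 3)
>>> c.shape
(5, 5)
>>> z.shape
(5, 3)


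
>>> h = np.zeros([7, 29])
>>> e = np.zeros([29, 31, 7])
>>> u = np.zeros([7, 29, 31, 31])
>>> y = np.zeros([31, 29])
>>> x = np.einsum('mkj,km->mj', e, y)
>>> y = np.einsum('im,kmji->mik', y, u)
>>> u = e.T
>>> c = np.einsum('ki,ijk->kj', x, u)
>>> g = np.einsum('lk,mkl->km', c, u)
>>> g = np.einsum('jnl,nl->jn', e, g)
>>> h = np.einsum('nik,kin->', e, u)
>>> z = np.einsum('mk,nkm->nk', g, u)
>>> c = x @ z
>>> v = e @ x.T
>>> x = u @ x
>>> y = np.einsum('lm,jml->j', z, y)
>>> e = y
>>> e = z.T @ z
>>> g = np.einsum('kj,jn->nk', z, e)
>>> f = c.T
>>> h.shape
()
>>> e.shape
(31, 31)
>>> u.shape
(7, 31, 29)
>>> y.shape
(29,)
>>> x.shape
(7, 31, 7)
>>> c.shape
(29, 31)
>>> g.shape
(31, 7)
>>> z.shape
(7, 31)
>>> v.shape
(29, 31, 29)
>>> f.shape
(31, 29)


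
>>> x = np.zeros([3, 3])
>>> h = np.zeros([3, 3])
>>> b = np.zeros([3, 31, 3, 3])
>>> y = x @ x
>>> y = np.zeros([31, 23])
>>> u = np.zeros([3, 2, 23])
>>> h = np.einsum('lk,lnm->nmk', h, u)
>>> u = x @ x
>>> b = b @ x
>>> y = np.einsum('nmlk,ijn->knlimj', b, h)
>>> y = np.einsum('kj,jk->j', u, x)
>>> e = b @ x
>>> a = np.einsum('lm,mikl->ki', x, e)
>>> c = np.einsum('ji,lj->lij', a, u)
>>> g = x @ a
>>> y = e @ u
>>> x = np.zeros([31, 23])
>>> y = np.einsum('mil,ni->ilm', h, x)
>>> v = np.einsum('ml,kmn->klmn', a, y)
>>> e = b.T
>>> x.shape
(31, 23)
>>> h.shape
(2, 23, 3)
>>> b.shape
(3, 31, 3, 3)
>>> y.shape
(23, 3, 2)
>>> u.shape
(3, 3)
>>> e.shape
(3, 3, 31, 3)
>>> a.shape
(3, 31)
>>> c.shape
(3, 31, 3)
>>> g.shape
(3, 31)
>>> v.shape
(23, 31, 3, 2)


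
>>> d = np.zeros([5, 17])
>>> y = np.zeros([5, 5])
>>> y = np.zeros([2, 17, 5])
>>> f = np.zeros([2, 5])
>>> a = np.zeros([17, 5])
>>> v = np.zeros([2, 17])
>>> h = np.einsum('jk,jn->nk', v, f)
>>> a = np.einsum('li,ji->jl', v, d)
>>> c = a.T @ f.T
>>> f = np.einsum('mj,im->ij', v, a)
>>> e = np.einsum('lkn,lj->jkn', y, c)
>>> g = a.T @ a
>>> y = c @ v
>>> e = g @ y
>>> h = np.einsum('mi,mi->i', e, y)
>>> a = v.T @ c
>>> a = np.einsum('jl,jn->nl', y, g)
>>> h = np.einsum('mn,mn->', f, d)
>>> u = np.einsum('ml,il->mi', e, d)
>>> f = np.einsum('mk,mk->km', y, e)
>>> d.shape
(5, 17)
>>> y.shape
(2, 17)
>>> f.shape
(17, 2)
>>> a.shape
(2, 17)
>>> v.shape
(2, 17)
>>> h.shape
()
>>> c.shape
(2, 2)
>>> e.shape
(2, 17)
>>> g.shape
(2, 2)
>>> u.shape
(2, 5)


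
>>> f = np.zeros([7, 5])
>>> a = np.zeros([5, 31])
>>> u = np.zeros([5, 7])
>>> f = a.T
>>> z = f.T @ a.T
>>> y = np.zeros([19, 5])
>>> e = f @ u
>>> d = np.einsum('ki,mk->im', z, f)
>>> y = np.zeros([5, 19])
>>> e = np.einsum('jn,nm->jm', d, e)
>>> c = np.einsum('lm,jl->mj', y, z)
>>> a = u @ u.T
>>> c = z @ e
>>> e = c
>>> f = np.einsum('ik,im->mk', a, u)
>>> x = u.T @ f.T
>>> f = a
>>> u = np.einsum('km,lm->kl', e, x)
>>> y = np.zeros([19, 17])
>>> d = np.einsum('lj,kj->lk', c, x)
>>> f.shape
(5, 5)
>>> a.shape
(5, 5)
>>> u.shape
(5, 7)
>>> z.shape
(5, 5)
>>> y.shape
(19, 17)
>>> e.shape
(5, 7)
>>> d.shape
(5, 7)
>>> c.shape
(5, 7)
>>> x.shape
(7, 7)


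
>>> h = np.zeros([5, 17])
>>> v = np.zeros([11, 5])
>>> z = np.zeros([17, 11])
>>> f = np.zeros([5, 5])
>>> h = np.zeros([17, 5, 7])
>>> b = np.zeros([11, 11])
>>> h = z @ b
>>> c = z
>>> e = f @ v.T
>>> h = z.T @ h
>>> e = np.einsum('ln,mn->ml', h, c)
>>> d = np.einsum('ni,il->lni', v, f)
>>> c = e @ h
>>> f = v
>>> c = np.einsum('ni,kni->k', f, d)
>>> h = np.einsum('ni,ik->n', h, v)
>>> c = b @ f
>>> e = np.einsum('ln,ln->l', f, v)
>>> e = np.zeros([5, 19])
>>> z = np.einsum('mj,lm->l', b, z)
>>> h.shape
(11,)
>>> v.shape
(11, 5)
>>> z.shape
(17,)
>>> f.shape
(11, 5)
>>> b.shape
(11, 11)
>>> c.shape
(11, 5)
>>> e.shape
(5, 19)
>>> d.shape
(5, 11, 5)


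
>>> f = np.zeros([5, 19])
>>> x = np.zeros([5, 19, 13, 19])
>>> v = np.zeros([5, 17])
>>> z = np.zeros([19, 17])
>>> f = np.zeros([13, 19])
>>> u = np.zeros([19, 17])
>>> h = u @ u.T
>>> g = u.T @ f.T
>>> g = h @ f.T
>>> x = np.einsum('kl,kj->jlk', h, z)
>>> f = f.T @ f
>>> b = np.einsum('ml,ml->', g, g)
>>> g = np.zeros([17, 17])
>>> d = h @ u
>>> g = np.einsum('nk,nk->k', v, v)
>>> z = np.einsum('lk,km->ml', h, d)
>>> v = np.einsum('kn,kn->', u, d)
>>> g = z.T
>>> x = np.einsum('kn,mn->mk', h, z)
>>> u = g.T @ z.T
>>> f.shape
(19, 19)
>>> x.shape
(17, 19)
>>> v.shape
()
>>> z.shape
(17, 19)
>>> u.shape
(17, 17)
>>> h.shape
(19, 19)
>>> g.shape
(19, 17)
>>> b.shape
()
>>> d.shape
(19, 17)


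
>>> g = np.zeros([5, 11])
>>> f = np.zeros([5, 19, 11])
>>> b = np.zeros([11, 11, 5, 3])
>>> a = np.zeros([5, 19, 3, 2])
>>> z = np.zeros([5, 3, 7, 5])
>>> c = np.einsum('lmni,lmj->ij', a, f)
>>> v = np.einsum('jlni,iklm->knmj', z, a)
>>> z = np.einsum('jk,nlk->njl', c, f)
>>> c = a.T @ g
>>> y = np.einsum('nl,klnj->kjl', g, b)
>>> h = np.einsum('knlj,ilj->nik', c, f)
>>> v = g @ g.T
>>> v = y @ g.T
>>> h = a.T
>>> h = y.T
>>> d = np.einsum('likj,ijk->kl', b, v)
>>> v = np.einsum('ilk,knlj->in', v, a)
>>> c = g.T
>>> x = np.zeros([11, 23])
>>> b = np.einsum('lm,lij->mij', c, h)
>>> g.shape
(5, 11)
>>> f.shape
(5, 19, 11)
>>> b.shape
(5, 3, 11)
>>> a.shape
(5, 19, 3, 2)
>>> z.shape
(5, 2, 19)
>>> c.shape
(11, 5)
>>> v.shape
(11, 19)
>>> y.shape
(11, 3, 11)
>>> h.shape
(11, 3, 11)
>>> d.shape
(5, 11)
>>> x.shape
(11, 23)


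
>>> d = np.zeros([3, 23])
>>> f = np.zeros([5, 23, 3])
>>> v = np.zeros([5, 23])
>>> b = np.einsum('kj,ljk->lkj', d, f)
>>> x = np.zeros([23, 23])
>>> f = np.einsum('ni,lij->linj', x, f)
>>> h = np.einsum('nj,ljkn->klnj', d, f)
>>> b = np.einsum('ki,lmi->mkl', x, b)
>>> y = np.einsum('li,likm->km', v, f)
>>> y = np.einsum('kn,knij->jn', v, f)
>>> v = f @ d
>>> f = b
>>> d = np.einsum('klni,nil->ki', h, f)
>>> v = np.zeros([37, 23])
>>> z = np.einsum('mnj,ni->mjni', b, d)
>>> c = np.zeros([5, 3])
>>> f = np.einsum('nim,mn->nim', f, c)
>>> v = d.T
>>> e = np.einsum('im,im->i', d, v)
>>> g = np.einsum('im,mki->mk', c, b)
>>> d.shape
(23, 23)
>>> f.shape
(3, 23, 5)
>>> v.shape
(23, 23)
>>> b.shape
(3, 23, 5)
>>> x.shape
(23, 23)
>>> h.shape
(23, 5, 3, 23)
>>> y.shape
(3, 23)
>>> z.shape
(3, 5, 23, 23)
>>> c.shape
(5, 3)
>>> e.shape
(23,)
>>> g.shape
(3, 23)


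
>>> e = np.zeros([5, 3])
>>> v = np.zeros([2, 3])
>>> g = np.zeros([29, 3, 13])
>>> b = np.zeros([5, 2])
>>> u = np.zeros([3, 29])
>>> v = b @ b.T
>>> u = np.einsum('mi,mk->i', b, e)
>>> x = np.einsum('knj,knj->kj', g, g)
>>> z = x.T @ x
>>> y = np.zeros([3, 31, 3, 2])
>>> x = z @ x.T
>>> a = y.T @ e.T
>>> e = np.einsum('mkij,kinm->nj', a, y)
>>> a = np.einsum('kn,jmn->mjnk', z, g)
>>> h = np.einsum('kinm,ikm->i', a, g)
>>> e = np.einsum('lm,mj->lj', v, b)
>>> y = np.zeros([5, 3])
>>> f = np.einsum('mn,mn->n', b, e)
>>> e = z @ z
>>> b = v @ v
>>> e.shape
(13, 13)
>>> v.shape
(5, 5)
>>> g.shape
(29, 3, 13)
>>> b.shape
(5, 5)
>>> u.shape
(2,)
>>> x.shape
(13, 29)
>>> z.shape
(13, 13)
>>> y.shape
(5, 3)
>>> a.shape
(3, 29, 13, 13)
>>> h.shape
(29,)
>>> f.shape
(2,)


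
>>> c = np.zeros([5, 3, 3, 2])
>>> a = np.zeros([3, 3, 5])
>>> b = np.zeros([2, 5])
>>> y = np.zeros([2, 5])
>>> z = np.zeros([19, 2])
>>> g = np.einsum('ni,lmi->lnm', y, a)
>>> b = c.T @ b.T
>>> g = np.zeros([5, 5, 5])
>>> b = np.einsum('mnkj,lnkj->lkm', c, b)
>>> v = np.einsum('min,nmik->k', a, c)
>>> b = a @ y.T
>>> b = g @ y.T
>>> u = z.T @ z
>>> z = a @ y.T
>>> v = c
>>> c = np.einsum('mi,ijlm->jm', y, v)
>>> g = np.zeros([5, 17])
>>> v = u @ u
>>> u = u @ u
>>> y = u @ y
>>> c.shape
(3, 2)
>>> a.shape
(3, 3, 5)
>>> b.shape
(5, 5, 2)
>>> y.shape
(2, 5)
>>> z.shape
(3, 3, 2)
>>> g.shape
(5, 17)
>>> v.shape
(2, 2)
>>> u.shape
(2, 2)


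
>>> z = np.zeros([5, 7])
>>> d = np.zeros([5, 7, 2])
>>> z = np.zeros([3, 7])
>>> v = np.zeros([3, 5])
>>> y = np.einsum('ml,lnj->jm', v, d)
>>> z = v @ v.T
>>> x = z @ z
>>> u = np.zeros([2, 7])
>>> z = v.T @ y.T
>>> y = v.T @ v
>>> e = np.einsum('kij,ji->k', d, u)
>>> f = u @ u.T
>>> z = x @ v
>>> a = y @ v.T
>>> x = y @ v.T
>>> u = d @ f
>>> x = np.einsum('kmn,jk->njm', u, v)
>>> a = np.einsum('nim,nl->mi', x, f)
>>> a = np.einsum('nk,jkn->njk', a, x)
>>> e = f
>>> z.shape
(3, 5)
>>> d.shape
(5, 7, 2)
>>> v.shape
(3, 5)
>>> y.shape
(5, 5)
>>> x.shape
(2, 3, 7)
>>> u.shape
(5, 7, 2)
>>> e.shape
(2, 2)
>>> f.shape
(2, 2)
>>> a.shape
(7, 2, 3)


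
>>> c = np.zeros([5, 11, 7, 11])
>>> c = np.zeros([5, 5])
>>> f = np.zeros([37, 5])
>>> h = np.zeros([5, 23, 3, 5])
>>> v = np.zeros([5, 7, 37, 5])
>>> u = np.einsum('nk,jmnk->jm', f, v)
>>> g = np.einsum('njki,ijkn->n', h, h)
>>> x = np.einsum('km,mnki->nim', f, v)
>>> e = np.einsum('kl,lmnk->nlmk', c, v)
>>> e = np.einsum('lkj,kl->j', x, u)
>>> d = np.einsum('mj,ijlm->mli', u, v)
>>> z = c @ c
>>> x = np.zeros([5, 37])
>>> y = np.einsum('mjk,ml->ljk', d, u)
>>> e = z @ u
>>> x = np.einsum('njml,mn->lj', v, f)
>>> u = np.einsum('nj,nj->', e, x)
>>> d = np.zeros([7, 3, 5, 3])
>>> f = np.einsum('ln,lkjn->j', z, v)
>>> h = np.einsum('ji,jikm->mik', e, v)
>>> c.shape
(5, 5)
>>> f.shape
(37,)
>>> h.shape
(5, 7, 37)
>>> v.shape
(5, 7, 37, 5)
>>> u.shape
()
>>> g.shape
(5,)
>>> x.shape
(5, 7)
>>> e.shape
(5, 7)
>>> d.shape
(7, 3, 5, 3)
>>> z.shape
(5, 5)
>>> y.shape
(7, 37, 5)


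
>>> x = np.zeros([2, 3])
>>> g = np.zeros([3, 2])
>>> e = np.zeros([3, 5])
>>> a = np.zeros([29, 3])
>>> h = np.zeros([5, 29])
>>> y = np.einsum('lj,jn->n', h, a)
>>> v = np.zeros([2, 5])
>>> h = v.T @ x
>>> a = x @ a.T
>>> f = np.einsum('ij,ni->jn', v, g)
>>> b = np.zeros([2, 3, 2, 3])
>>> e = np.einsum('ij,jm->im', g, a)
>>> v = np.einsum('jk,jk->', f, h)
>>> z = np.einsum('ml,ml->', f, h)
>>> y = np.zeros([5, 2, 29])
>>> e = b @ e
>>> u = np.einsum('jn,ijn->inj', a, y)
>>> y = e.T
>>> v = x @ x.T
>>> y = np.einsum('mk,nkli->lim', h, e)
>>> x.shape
(2, 3)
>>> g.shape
(3, 2)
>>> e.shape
(2, 3, 2, 29)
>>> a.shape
(2, 29)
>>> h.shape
(5, 3)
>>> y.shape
(2, 29, 5)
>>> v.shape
(2, 2)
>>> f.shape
(5, 3)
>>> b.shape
(2, 3, 2, 3)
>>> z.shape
()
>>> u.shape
(5, 29, 2)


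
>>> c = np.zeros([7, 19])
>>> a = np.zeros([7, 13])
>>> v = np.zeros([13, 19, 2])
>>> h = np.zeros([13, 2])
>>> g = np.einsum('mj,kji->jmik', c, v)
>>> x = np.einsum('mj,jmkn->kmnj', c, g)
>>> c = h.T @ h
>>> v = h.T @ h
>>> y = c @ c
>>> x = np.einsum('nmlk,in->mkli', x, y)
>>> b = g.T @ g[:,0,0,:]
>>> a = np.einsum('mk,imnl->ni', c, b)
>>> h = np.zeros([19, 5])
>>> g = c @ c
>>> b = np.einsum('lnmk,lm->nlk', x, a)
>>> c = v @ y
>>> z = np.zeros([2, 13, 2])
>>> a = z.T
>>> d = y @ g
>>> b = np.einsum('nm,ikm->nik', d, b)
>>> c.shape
(2, 2)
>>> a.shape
(2, 13, 2)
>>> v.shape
(2, 2)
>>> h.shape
(19, 5)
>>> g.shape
(2, 2)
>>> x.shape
(7, 19, 13, 2)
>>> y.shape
(2, 2)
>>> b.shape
(2, 19, 7)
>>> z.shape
(2, 13, 2)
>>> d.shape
(2, 2)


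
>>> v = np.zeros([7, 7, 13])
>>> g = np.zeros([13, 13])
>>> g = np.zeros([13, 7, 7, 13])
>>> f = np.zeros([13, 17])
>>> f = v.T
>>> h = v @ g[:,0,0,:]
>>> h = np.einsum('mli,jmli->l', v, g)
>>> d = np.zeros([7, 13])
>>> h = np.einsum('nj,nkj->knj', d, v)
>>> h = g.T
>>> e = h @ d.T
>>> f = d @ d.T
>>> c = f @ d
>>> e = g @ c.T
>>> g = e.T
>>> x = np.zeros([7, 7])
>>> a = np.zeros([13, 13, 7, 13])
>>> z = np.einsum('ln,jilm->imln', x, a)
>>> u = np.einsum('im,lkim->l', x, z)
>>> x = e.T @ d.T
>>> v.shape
(7, 7, 13)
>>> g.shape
(7, 7, 7, 13)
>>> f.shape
(7, 7)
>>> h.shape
(13, 7, 7, 13)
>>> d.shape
(7, 13)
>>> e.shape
(13, 7, 7, 7)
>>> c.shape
(7, 13)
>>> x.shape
(7, 7, 7, 7)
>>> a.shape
(13, 13, 7, 13)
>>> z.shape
(13, 13, 7, 7)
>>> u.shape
(13,)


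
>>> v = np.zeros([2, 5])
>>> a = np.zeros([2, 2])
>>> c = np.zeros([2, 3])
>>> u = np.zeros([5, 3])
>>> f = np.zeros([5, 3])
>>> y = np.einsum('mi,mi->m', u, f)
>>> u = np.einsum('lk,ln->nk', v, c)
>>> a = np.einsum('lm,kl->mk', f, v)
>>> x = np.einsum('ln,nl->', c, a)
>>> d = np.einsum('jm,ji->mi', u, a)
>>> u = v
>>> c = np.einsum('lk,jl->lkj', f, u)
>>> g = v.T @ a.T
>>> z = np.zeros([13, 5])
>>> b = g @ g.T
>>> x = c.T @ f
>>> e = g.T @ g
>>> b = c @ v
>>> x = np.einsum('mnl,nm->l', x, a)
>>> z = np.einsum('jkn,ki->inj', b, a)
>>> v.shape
(2, 5)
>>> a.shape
(3, 2)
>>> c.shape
(5, 3, 2)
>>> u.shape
(2, 5)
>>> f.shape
(5, 3)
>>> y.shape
(5,)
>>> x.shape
(3,)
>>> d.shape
(5, 2)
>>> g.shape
(5, 3)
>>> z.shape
(2, 5, 5)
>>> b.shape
(5, 3, 5)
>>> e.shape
(3, 3)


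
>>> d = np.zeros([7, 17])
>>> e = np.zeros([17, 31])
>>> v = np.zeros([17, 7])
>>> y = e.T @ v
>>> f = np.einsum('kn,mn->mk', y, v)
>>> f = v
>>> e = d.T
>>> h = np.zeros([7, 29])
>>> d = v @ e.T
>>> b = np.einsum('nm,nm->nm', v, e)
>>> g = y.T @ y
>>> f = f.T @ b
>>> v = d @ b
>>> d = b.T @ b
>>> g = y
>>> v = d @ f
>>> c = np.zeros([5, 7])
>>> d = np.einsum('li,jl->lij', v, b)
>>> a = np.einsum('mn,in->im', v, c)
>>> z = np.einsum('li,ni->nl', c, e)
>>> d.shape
(7, 7, 17)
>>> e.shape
(17, 7)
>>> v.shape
(7, 7)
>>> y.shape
(31, 7)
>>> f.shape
(7, 7)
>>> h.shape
(7, 29)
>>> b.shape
(17, 7)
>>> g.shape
(31, 7)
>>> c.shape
(5, 7)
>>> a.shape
(5, 7)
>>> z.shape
(17, 5)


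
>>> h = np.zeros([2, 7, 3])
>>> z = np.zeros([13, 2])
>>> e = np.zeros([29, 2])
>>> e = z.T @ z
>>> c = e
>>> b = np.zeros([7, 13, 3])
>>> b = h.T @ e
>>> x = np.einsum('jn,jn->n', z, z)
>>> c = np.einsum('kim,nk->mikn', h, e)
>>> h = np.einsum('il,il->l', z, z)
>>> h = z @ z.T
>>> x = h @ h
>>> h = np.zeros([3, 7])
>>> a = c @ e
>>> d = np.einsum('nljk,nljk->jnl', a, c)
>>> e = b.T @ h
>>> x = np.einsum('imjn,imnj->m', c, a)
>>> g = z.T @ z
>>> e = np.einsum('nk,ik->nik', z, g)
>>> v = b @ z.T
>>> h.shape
(3, 7)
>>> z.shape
(13, 2)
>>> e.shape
(13, 2, 2)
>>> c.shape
(3, 7, 2, 2)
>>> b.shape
(3, 7, 2)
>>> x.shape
(7,)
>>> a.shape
(3, 7, 2, 2)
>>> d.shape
(2, 3, 7)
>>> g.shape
(2, 2)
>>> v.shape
(3, 7, 13)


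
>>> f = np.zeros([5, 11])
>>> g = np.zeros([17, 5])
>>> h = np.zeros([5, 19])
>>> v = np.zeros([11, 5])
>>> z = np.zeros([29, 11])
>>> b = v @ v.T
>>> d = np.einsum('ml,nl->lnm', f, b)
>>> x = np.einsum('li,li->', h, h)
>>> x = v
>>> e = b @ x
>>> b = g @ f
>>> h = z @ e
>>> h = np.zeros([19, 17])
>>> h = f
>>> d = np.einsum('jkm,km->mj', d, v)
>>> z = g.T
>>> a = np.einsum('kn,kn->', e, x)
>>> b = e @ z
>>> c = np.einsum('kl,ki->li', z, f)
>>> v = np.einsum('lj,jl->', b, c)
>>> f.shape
(5, 11)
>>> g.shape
(17, 5)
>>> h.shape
(5, 11)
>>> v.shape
()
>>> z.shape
(5, 17)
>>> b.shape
(11, 17)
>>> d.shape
(5, 11)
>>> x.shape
(11, 5)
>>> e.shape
(11, 5)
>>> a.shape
()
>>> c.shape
(17, 11)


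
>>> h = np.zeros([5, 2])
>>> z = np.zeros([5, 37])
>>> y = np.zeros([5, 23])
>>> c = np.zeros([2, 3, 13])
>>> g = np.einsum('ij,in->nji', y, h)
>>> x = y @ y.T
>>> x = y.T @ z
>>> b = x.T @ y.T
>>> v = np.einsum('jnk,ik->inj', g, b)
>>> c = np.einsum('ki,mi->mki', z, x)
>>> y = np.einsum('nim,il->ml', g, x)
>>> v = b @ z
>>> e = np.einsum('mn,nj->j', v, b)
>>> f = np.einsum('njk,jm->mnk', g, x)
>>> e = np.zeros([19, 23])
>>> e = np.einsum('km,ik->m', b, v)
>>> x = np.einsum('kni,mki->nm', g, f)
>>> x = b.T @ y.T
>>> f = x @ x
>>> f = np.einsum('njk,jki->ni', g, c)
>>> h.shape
(5, 2)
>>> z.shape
(5, 37)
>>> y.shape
(5, 37)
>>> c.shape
(23, 5, 37)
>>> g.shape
(2, 23, 5)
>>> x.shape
(5, 5)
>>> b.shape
(37, 5)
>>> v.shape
(37, 37)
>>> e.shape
(5,)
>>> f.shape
(2, 37)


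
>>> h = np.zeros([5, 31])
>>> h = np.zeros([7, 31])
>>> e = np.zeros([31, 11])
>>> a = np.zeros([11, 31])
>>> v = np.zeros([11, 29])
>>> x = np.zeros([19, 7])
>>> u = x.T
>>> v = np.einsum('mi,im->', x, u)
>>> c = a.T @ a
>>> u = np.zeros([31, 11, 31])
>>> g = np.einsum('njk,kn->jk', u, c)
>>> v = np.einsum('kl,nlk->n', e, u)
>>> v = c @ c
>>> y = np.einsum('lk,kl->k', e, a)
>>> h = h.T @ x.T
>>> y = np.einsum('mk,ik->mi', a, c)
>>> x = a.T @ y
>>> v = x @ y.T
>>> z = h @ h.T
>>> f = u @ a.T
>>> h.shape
(31, 19)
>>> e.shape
(31, 11)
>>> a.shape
(11, 31)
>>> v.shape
(31, 11)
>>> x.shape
(31, 31)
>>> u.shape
(31, 11, 31)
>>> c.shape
(31, 31)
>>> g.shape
(11, 31)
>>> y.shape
(11, 31)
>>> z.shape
(31, 31)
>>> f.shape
(31, 11, 11)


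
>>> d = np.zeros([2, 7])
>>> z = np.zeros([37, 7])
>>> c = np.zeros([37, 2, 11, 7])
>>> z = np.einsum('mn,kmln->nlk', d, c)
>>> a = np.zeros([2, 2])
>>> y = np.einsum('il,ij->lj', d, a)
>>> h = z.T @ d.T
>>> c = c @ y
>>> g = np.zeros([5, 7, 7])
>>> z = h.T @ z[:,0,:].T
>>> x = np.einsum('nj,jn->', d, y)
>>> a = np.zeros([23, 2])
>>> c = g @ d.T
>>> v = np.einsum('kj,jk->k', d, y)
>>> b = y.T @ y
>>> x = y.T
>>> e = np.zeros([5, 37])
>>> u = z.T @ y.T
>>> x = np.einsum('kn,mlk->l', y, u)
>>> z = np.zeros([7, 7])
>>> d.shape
(2, 7)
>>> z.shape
(7, 7)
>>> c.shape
(5, 7, 2)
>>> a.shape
(23, 2)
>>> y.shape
(7, 2)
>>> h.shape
(37, 11, 2)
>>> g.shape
(5, 7, 7)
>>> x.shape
(11,)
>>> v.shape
(2,)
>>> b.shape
(2, 2)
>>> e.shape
(5, 37)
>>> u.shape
(7, 11, 7)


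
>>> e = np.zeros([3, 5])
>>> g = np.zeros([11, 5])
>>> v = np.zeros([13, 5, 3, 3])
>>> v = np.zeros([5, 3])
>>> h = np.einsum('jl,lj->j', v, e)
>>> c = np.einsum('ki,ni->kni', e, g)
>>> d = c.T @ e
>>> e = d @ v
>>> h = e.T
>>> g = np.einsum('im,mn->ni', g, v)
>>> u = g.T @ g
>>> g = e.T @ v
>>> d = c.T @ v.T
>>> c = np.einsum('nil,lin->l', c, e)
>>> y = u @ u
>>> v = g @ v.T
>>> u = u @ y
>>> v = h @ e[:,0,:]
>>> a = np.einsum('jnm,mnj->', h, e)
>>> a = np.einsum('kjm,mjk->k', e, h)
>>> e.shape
(5, 11, 3)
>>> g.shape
(3, 11, 3)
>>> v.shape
(3, 11, 3)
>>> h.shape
(3, 11, 5)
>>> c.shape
(5,)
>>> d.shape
(5, 11, 5)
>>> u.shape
(11, 11)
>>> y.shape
(11, 11)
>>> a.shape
(5,)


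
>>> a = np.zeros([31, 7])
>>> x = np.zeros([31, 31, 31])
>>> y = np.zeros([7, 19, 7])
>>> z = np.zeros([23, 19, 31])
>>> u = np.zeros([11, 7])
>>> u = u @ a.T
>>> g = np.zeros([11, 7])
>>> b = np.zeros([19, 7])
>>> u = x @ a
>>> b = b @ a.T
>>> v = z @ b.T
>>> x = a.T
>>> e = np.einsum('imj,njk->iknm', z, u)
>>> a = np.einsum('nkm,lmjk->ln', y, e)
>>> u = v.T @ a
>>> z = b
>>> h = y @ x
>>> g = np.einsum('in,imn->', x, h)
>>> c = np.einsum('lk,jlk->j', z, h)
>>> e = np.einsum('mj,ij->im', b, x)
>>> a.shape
(23, 7)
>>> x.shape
(7, 31)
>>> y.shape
(7, 19, 7)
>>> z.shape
(19, 31)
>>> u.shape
(19, 19, 7)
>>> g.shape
()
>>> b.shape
(19, 31)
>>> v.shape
(23, 19, 19)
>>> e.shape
(7, 19)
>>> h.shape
(7, 19, 31)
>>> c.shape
(7,)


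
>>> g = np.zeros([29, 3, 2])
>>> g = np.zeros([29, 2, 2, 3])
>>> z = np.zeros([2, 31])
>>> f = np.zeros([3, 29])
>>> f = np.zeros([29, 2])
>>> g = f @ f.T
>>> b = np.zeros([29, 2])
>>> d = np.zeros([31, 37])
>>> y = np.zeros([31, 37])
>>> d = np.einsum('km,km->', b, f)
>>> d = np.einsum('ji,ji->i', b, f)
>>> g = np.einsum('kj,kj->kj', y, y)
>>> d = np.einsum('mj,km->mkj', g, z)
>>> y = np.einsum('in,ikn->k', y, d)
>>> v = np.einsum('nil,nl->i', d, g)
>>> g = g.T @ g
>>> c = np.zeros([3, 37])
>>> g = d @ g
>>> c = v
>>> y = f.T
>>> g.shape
(31, 2, 37)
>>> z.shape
(2, 31)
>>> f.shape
(29, 2)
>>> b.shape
(29, 2)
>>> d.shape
(31, 2, 37)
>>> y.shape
(2, 29)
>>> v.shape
(2,)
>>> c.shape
(2,)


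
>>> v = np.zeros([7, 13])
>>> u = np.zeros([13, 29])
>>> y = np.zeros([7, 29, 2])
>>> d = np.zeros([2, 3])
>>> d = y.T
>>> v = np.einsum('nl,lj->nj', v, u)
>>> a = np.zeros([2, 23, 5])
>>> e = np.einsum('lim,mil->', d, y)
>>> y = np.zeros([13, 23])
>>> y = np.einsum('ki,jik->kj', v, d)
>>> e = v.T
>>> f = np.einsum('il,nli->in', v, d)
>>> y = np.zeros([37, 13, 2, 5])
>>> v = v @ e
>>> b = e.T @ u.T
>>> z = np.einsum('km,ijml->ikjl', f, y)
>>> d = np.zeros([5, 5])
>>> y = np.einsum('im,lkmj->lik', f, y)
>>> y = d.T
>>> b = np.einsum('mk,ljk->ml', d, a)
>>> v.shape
(7, 7)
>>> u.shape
(13, 29)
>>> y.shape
(5, 5)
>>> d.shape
(5, 5)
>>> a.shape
(2, 23, 5)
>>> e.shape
(29, 7)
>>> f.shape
(7, 2)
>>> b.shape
(5, 2)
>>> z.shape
(37, 7, 13, 5)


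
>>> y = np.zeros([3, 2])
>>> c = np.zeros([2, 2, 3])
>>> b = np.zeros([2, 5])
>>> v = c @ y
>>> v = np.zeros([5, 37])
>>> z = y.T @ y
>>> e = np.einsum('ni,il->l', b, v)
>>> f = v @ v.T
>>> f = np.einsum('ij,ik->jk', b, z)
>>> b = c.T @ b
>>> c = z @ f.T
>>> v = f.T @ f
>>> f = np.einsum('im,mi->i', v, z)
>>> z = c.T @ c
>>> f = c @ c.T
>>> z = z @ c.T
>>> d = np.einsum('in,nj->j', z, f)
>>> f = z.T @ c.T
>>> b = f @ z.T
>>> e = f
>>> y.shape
(3, 2)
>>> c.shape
(2, 5)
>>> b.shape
(2, 5)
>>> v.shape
(2, 2)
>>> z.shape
(5, 2)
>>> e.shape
(2, 2)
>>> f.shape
(2, 2)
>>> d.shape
(2,)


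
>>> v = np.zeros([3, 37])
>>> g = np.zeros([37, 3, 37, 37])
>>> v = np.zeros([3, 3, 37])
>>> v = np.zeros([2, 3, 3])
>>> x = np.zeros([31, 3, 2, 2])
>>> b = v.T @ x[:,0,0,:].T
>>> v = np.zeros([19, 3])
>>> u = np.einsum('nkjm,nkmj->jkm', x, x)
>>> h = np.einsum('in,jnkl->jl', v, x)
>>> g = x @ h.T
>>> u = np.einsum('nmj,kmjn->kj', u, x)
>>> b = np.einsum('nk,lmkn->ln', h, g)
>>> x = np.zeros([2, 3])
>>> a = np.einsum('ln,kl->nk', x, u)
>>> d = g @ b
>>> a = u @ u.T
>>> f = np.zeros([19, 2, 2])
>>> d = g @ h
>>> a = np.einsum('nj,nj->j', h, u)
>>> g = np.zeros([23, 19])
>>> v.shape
(19, 3)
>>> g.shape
(23, 19)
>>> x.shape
(2, 3)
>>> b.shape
(31, 31)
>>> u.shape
(31, 2)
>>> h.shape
(31, 2)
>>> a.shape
(2,)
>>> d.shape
(31, 3, 2, 2)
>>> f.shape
(19, 2, 2)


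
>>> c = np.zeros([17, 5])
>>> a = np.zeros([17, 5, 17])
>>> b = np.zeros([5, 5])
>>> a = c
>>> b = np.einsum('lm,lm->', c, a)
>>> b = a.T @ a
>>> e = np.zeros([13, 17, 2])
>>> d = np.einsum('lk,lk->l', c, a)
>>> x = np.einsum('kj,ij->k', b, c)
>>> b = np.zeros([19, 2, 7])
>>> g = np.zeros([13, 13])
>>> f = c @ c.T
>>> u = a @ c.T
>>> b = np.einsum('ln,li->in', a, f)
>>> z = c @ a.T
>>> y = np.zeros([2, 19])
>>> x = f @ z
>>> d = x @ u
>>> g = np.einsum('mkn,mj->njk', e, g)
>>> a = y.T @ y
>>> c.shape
(17, 5)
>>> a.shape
(19, 19)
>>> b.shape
(17, 5)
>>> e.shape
(13, 17, 2)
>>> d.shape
(17, 17)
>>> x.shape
(17, 17)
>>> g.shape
(2, 13, 17)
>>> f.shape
(17, 17)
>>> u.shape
(17, 17)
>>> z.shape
(17, 17)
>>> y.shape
(2, 19)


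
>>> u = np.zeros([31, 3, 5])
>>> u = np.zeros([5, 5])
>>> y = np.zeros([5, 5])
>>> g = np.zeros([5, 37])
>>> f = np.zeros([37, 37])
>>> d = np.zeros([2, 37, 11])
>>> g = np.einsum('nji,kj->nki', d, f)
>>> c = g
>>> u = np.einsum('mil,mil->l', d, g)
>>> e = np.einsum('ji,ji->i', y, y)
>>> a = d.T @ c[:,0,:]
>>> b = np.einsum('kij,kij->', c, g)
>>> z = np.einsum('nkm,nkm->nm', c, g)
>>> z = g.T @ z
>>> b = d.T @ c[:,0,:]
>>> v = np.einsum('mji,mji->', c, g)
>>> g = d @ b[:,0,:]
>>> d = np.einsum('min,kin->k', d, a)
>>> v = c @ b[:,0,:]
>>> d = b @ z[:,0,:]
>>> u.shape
(11,)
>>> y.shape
(5, 5)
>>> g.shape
(2, 37, 11)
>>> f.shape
(37, 37)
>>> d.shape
(11, 37, 11)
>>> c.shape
(2, 37, 11)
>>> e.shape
(5,)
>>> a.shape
(11, 37, 11)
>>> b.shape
(11, 37, 11)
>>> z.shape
(11, 37, 11)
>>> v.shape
(2, 37, 11)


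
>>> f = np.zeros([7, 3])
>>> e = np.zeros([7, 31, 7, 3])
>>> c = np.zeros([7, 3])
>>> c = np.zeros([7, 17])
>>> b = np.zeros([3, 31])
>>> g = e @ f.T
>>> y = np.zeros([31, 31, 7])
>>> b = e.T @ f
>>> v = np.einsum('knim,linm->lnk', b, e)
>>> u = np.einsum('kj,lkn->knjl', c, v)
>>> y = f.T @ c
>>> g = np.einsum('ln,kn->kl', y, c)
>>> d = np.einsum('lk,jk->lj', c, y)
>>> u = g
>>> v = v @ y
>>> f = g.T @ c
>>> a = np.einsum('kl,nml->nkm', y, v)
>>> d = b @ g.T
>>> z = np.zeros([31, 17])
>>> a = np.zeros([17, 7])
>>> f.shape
(3, 17)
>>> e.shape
(7, 31, 7, 3)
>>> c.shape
(7, 17)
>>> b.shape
(3, 7, 31, 3)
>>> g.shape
(7, 3)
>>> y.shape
(3, 17)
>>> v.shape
(7, 7, 17)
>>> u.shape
(7, 3)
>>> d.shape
(3, 7, 31, 7)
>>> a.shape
(17, 7)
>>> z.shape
(31, 17)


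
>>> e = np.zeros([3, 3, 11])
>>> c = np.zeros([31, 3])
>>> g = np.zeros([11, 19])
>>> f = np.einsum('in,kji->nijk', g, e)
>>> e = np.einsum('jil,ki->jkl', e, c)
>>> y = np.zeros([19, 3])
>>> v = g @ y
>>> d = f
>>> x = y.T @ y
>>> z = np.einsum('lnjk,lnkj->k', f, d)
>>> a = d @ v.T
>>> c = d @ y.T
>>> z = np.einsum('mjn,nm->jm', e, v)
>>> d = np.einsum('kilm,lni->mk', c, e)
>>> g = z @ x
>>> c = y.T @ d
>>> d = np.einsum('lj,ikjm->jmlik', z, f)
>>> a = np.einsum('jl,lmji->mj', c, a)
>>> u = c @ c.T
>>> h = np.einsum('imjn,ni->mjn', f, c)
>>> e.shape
(3, 31, 11)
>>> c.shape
(3, 19)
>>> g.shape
(31, 3)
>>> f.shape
(19, 11, 3, 3)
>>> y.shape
(19, 3)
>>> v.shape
(11, 3)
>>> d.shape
(3, 3, 31, 19, 11)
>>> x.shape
(3, 3)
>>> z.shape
(31, 3)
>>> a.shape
(11, 3)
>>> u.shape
(3, 3)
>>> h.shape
(11, 3, 3)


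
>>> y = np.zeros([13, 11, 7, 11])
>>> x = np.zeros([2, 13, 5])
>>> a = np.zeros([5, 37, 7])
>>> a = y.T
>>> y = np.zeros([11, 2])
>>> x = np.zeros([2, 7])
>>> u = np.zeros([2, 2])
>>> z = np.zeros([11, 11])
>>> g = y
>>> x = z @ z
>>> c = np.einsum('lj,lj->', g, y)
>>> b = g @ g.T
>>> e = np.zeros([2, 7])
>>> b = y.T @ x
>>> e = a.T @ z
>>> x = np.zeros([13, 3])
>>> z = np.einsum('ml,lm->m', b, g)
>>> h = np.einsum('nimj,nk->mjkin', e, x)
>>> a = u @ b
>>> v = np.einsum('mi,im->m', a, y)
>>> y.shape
(11, 2)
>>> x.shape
(13, 3)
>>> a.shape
(2, 11)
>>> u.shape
(2, 2)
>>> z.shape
(2,)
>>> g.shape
(11, 2)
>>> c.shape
()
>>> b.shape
(2, 11)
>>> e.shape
(13, 11, 7, 11)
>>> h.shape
(7, 11, 3, 11, 13)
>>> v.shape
(2,)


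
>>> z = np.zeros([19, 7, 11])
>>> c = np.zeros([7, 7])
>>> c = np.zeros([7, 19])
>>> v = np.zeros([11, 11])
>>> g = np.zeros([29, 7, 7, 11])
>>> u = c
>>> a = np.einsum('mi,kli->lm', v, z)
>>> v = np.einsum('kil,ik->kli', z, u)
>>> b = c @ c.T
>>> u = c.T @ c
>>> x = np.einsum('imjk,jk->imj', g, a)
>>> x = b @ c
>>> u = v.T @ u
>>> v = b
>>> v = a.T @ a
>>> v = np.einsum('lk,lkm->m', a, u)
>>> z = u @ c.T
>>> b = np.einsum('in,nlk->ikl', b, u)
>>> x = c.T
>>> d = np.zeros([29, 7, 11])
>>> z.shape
(7, 11, 7)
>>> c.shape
(7, 19)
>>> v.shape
(19,)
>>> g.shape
(29, 7, 7, 11)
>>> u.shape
(7, 11, 19)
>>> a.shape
(7, 11)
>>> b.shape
(7, 19, 11)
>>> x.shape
(19, 7)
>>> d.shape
(29, 7, 11)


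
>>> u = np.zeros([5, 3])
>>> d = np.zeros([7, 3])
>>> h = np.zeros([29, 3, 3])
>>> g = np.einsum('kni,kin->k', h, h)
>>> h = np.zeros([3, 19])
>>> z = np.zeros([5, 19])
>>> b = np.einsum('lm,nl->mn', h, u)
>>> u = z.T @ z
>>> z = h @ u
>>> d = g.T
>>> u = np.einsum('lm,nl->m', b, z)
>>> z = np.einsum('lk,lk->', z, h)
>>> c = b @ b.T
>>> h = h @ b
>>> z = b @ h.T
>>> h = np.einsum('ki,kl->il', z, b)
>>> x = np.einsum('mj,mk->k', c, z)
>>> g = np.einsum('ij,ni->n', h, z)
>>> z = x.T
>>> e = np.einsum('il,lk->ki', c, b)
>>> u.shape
(5,)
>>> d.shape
(29,)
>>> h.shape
(3, 5)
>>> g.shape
(19,)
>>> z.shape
(3,)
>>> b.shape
(19, 5)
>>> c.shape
(19, 19)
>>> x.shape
(3,)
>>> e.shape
(5, 19)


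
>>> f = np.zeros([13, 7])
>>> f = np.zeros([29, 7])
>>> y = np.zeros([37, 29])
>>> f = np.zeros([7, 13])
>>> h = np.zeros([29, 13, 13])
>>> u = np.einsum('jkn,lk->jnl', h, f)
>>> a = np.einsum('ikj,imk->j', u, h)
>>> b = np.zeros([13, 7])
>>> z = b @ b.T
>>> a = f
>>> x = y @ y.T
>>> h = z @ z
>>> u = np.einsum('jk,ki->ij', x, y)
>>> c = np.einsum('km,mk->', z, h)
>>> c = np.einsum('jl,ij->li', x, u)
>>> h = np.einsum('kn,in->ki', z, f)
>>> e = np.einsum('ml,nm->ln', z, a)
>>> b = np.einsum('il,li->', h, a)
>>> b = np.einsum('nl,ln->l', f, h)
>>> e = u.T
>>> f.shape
(7, 13)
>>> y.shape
(37, 29)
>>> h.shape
(13, 7)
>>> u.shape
(29, 37)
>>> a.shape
(7, 13)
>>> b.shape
(13,)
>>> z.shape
(13, 13)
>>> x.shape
(37, 37)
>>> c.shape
(37, 29)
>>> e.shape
(37, 29)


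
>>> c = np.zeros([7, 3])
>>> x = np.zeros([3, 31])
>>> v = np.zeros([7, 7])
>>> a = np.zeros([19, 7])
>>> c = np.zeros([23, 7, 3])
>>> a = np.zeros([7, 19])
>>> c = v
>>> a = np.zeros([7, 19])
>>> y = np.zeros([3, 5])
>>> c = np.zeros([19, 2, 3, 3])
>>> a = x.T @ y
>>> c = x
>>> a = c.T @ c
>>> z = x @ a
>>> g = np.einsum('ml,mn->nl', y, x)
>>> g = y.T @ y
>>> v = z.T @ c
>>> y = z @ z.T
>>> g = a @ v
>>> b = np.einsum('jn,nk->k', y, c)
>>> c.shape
(3, 31)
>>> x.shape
(3, 31)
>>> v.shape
(31, 31)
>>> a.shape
(31, 31)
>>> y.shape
(3, 3)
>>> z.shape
(3, 31)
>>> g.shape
(31, 31)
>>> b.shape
(31,)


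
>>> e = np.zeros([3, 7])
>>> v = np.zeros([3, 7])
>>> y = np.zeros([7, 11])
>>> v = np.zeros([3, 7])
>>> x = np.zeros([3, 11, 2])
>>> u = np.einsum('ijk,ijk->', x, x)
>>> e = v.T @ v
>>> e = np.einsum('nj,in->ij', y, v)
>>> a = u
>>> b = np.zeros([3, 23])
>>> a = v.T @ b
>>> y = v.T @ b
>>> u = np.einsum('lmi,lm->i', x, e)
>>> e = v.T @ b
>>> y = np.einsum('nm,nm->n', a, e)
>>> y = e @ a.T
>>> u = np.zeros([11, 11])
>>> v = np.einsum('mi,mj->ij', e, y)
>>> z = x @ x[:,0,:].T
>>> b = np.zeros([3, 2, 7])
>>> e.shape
(7, 23)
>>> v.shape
(23, 7)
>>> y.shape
(7, 7)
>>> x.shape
(3, 11, 2)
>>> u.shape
(11, 11)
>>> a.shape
(7, 23)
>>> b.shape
(3, 2, 7)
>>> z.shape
(3, 11, 3)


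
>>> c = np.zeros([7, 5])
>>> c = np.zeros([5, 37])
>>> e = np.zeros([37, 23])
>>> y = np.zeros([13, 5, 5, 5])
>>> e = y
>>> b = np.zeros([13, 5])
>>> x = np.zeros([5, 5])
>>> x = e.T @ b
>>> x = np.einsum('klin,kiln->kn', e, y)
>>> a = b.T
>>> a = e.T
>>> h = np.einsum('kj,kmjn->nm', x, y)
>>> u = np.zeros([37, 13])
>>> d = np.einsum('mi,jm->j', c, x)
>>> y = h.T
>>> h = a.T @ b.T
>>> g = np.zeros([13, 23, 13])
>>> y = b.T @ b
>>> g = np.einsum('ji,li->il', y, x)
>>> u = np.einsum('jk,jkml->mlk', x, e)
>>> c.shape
(5, 37)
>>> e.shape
(13, 5, 5, 5)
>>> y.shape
(5, 5)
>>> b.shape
(13, 5)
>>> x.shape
(13, 5)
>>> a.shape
(5, 5, 5, 13)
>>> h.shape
(13, 5, 5, 13)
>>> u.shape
(5, 5, 5)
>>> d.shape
(13,)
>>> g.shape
(5, 13)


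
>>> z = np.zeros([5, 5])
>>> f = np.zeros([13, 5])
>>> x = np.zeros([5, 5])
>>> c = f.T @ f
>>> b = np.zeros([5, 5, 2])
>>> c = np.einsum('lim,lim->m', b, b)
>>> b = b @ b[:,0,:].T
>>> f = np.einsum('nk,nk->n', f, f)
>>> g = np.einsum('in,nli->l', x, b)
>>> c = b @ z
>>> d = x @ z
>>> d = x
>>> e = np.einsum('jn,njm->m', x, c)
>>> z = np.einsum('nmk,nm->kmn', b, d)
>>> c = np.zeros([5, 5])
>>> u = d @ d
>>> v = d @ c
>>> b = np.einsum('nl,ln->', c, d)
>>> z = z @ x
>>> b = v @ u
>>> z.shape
(5, 5, 5)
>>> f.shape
(13,)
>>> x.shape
(5, 5)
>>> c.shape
(5, 5)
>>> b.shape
(5, 5)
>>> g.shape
(5,)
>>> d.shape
(5, 5)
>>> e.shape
(5,)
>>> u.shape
(5, 5)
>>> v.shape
(5, 5)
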